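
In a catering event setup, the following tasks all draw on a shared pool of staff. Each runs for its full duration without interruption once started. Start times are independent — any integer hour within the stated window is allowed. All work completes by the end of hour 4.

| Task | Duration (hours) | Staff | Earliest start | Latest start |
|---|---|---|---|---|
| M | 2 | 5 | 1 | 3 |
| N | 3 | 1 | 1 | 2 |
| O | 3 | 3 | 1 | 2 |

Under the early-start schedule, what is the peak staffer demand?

9

Early-start schedule: M@1, N@1, O@1.
Load per hour: hour 1: 9, hour 2: 9, hour 3: 4, hour 4: 0.
Peak is 9.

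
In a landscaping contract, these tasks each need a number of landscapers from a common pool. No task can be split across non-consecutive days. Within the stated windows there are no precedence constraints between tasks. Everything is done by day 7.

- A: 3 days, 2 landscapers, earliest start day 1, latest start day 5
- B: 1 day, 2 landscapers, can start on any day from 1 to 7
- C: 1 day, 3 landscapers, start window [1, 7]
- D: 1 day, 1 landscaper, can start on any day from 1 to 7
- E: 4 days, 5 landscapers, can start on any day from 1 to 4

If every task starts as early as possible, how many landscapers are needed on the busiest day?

13

Early-start schedule: A@1, B@1, C@1, D@1, E@1.
Load per day: day 1: 13, day 2: 7, day 3: 7, day 4: 5, day 5: 0, day 6: 0, day 7: 0.
Peak is 13.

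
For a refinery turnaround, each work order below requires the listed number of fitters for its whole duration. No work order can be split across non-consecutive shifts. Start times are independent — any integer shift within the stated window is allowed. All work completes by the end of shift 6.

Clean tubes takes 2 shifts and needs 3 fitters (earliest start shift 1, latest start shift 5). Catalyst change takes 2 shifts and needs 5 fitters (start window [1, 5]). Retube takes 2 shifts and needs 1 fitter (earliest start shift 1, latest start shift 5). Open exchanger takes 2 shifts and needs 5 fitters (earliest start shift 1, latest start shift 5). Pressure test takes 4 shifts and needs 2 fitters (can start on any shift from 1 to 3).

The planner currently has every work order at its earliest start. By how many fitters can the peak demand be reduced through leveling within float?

9

Early-start peak: s1:16  s2:16  s3:2  s4:2  s5:0  s6:0 ⇒ 16.
Leveled (Clean tubes@1, Catalyst change@3, Retube@1, Open exchanger@5, Pressure test@1): s1:6  s2:6  s3:7  s4:7  s5:5  s6:5 ⇒ 7.
Reduction 16 − 7 = 9.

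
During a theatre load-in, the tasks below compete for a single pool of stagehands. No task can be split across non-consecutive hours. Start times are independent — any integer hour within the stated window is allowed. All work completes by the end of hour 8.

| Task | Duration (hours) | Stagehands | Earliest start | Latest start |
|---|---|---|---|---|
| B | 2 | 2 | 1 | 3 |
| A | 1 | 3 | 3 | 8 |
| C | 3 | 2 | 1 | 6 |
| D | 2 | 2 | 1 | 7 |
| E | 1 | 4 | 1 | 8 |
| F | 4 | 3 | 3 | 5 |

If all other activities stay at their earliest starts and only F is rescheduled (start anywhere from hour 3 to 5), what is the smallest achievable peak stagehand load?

10

F@3: h1:10  h2:6  h3:8  h4:3  h5:3  h6:3  h7:0  h8:0 → peak 10
F@4: h1:10  h2:6  h3:5  h4:3  h5:3  h6:3  h7:3  h8:0 → peak 10
F@5: h1:10  h2:6  h3:5  h4:0  h5:3  h6:3  h7:3  h8:3 → peak 10
Best is F@3, peak 10.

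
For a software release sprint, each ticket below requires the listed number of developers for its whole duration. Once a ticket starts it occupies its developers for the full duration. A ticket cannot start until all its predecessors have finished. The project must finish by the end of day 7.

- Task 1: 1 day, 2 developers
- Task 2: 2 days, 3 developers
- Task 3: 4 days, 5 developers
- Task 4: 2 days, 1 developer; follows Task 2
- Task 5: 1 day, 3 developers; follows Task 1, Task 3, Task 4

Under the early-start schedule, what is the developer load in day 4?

At early start, day 4 has: Task 3, Task 4.
Demand: 5 + 1 = 6.

6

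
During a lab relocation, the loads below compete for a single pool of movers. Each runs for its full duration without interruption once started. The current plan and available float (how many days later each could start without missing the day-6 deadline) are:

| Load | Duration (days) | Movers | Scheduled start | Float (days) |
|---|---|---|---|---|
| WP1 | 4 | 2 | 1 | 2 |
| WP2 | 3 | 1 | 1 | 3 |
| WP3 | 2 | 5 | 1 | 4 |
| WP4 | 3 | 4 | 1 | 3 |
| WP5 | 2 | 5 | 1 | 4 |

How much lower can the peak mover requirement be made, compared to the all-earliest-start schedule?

8

Early-start peak: d1:17  d2:17  d3:7  d4:2  d5:0  d6:0 ⇒ 17.
Leveled (WP1@1, WP2@1, WP3@1, WP4@3, WP5@5): d1:8  d2:8  d3:7  d4:6  d5:9  d6:5 ⇒ 9.
Reduction 17 − 9 = 8.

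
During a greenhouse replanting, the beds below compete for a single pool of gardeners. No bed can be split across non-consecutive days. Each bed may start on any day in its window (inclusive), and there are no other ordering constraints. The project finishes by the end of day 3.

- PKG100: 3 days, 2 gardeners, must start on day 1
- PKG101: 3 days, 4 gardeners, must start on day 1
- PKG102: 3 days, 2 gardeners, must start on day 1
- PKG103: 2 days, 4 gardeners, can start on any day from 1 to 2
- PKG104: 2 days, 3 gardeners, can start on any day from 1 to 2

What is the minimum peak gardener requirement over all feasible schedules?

15

Schedule PKG100@1, PKG101@1, PKG102@1, PKG103@1, PKG104@1: d1:15  d2:15  d3:8 — peak 15.
No arrangement of the 4 feasible schedules does better.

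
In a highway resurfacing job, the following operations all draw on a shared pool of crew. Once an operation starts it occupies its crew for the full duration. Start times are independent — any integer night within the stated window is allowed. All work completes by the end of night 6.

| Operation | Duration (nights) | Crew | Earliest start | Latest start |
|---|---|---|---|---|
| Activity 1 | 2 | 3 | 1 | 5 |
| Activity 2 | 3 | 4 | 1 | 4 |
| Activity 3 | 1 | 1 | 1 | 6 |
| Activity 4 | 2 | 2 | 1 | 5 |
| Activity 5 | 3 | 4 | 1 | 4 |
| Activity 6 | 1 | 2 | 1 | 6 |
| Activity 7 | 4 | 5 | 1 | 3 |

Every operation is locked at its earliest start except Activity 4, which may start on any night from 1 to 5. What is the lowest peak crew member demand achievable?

Activity 4@1: n1:21  n2:18  n3:13  n4:5  n5:0  n6:0 → peak 21
Activity 4@2: n1:19  n2:18  n3:15  n4:5  n5:0  n6:0 → peak 19
Activity 4@3: n1:19  n2:16  n3:15  n4:7  n5:0  n6:0 → peak 19
Activity 4@4: n1:19  n2:16  n3:13  n4:7  n5:2  n6:0 → peak 19
Activity 4@5: n1:19  n2:16  n3:13  n4:5  n5:2  n6:2 → peak 19
Best is Activity 4@2, peak 19.

19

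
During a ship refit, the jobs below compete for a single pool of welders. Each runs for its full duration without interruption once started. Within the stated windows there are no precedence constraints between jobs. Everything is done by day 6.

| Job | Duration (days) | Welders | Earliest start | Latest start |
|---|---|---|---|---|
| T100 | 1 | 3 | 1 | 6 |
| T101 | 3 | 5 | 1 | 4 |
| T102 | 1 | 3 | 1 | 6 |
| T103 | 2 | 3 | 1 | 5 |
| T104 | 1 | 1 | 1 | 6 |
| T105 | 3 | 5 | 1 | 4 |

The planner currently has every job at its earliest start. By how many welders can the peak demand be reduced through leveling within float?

12

Early-start peak: d1:20  d2:13  d3:10  d4:0  d5:0  d6:0 ⇒ 20.
Leveled (T100@1, T101@1, T102@2, T103@3, T104@5, T105@4): d1:8  d2:8  d3:8  d4:8  d5:6  d6:5 ⇒ 8.
Reduction 20 − 8 = 12.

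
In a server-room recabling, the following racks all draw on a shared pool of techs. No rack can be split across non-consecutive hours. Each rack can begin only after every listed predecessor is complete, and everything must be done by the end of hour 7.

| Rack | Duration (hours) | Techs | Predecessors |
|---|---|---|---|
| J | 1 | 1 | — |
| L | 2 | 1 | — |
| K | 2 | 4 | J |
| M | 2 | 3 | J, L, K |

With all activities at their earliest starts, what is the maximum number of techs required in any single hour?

Early-start schedule: J@1, L@1, K@2, M@4.
Load per hour: hour 1: 2, hour 2: 5, hour 3: 4, hour 4: 3, hour 5: 3, hour 6: 0, hour 7: 0.
Peak is 5.

5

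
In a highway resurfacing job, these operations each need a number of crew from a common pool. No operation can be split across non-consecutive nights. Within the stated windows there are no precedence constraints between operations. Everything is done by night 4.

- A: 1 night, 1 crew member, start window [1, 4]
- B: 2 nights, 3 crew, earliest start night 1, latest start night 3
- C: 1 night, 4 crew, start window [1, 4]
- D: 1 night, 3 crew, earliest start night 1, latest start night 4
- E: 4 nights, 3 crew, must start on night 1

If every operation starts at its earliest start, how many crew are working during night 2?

At early start, night 2 has: B, E.
Demand: 3 + 3 = 6.

6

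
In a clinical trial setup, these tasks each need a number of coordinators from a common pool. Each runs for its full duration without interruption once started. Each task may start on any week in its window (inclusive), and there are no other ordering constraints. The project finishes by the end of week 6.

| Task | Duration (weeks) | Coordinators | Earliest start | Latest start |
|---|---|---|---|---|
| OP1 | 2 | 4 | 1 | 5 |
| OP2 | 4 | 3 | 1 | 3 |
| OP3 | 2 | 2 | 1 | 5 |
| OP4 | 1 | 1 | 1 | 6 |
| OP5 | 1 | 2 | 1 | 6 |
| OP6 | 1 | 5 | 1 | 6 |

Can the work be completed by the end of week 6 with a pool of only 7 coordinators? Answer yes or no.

Schedule OP1@1, OP2@1, OP3@3, OP4@3, OP5@4, OP6@5: w1:7  w2:7  w3:6  w4:7  w5:5  w6:0 — peak 7 ≤ 7.

yes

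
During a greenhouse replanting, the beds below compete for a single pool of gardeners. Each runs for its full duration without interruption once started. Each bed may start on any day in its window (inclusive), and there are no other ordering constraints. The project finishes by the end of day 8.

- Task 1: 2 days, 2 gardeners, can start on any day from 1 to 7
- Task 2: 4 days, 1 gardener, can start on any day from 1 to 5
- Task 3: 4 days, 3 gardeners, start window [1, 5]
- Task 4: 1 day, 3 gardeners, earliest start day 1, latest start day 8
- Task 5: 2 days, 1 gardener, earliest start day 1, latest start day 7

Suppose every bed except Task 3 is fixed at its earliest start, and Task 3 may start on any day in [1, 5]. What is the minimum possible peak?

7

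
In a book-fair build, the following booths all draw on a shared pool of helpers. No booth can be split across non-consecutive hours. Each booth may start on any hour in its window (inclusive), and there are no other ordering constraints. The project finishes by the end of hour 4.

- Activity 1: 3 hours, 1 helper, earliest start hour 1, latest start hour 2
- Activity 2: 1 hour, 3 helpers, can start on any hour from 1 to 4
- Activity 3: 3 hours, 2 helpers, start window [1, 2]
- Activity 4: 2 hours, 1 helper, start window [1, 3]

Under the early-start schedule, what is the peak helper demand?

Early-start schedule: Activity 1@1, Activity 2@1, Activity 3@1, Activity 4@1.
Load per hour: hour 1: 7, hour 2: 4, hour 3: 3, hour 4: 0.
Peak is 7.

7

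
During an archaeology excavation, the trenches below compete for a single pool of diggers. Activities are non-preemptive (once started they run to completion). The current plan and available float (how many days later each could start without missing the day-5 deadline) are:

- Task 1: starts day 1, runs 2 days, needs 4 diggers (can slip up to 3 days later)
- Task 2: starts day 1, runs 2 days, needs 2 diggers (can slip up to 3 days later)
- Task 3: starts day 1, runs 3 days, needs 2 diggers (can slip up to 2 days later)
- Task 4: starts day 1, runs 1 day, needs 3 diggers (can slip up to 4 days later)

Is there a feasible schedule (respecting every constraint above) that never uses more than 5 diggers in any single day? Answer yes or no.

yes

Schedule Task 1@1, Task 2@3, Task 3@3, Task 4@5: d1:4  d2:4  d3:4  d4:4  d5:5 — peak 5 ≤ 5.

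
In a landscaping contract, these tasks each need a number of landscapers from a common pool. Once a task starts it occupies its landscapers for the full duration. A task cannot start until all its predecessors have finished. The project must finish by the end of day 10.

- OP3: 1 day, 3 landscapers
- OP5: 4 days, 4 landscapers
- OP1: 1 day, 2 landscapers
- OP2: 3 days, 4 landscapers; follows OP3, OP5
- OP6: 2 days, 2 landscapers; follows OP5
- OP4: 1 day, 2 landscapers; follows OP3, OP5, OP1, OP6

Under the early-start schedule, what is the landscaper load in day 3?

At early start, day 3 has: OP5.
Demand: 4 = 4.

4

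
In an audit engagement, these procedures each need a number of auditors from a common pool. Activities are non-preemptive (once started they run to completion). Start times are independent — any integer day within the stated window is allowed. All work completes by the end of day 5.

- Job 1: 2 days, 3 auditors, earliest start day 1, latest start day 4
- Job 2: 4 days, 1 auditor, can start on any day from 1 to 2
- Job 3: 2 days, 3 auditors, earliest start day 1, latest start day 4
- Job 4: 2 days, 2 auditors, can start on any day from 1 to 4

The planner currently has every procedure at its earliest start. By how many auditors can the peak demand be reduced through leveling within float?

Early-start peak: d1:9  d2:9  d3:1  d4:1  d5:0 ⇒ 9.
Leveled (Job 1@1, Job 2@1, Job 3@3, Job 4@1): d1:6  d2:6  d3:4  d4:4  d5:0 ⇒ 6.
Reduction 9 − 6 = 3.

3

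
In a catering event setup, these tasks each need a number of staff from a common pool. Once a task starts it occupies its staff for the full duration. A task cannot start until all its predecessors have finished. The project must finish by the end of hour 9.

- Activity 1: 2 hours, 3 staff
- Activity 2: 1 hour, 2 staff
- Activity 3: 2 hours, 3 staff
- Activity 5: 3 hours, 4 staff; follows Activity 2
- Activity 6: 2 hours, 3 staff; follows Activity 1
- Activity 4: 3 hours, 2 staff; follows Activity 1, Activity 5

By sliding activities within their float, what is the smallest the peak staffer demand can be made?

5

Early-start (Activity 1@1, Activity 2@1, Activity 3@1, Activity 5@2, Activity 6@3, Activity 4@5) gives peak 10: h1:8  h2:10  h3:7  h4:7  h5:2  h6:2  h7:2  h8:0  h9:0.
Shift Activity 3→6, Activity 5→3, Activity 6→8, Activity 4→6.
Schedule Activity 1@1, Activity 2@1, Activity 3@6, Activity 5@3, Activity 6@8, Activity 4@6: h1:5  h2:3  h3:4  h4:4  h5:4  h6:5  h7:5  h8:5  h9:3 — peak 5.
Total staffer-hours = 38 over 9 hours ⇒ peak ≥ ⌈38/9⌉ = 5, so 5 is optimal.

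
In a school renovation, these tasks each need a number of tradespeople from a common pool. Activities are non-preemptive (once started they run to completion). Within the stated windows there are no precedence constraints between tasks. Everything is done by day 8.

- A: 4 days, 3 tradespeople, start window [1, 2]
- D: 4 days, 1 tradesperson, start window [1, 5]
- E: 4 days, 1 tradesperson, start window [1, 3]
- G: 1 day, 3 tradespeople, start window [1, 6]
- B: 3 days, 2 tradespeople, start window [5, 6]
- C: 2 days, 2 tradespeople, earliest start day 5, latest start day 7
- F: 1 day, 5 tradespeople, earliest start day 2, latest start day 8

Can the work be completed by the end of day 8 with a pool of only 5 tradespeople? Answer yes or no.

Schedule A@1, D@1, E@1, G@5, B@5, C@6, F@8: d1:5  d2:5  d3:5  d4:5  d5:5  d6:4  d7:4  d8:5 — peak 5 ≤ 5.

yes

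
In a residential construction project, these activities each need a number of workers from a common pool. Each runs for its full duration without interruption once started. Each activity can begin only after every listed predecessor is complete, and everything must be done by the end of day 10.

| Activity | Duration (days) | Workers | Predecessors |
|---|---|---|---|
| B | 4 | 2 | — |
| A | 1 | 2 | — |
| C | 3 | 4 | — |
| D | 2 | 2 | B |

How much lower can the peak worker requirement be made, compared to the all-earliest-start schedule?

Early-start peak: d1:8  d2:6  d3:6  d4:2  d5:2  d6:2  d7:0  d8:0  d9:0  d10:0 ⇒ 8.
Leveled (B@1, A@1, C@5, D@8): d1:4  d2:2  d3:2  d4:2  d5:4  d6:4  d7:4  d8:2  d9:2  d10:0 ⇒ 4.
Reduction 8 − 4 = 4.

4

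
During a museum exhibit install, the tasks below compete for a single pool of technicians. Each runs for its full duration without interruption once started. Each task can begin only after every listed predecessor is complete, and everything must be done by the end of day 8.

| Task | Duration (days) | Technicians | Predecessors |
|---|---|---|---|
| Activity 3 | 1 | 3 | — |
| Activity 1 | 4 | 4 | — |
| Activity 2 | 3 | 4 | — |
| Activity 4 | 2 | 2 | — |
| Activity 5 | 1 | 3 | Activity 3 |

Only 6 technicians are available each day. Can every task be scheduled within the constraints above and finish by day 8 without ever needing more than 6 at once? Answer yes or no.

The minimum achievable peak is 7; 6 < 7, so no feasible schedule stays within the cap.

no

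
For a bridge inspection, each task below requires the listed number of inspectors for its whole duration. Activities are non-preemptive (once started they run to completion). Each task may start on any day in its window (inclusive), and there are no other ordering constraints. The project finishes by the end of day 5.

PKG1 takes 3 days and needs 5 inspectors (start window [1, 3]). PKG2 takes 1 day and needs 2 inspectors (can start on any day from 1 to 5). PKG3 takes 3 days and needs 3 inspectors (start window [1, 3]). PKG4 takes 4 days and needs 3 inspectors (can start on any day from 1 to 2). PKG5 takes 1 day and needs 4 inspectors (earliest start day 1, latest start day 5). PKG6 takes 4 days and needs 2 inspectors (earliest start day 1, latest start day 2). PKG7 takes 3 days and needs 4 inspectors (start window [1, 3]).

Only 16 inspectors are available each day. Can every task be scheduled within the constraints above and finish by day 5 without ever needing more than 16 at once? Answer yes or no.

The minimum achievable peak is 17; 16 < 17, so no feasible schedule stays within the cap.

no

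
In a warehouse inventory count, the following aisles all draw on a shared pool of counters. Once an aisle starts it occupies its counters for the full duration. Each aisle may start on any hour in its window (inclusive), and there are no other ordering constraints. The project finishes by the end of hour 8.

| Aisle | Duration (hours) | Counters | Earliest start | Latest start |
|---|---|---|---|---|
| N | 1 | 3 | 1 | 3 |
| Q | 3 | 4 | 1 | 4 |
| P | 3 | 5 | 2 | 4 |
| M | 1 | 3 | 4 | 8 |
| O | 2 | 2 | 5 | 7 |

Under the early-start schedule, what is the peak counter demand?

Early-start schedule: N@1, Q@1, P@2, M@4, O@5.
Load per hour: hour 1: 7, hour 2: 9, hour 3: 9, hour 4: 8, hour 5: 2, hour 6: 2, hour 7: 0, hour 8: 0.
Peak is 9.

9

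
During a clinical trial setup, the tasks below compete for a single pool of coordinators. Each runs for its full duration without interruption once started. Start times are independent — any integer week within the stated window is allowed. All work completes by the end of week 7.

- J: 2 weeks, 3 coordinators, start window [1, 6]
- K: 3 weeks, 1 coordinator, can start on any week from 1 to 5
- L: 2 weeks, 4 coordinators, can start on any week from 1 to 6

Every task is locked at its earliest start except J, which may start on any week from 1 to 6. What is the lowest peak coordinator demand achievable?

5

J@1: w1:8  w2:8  w3:1  w4:0  w5:0  w6:0  w7:0 → peak 8
J@2: w1:5  w2:8  w3:4  w4:0  w5:0  w6:0  w7:0 → peak 8
J@3: w1:5  w2:5  w3:4  w4:3  w5:0  w6:0  w7:0 → peak 5
J@4: w1:5  w2:5  w3:1  w4:3  w5:3  w6:0  w7:0 → peak 5
J@5: w1:5  w2:5  w3:1  w4:0  w5:3  w6:3  w7:0 → peak 5
J@6: w1:5  w2:5  w3:1  w4:0  w5:0  w6:3  w7:3 → peak 5
Best is J@3, peak 5.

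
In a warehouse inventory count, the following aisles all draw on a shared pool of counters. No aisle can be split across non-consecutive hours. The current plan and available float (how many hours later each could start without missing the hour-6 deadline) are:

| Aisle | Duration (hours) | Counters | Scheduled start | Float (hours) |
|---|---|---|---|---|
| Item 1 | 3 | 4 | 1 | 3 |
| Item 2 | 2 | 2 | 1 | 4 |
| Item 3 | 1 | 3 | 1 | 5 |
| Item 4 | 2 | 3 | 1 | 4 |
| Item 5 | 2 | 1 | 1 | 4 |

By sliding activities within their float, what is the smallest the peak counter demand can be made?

Early-start (Item 1@1, Item 2@1, Item 3@1, Item 4@1, Item 5@1) gives peak 13: h1:13  h2:10  h3:4  h4:0  h5:0  h6:0.
Shift Item 2→4, Item 3→4, Item 4→5.
Schedule Item 1@1, Item 2@4, Item 3@4, Item 4@5, Item 5@1: h1:5  h2:5  h3:4  h4:5  h5:5  h6:3 — peak 5.
Total counter-hours = 27 over 6 hours ⇒ peak ≥ ⌈27/6⌉ = 5, so 5 is optimal.

5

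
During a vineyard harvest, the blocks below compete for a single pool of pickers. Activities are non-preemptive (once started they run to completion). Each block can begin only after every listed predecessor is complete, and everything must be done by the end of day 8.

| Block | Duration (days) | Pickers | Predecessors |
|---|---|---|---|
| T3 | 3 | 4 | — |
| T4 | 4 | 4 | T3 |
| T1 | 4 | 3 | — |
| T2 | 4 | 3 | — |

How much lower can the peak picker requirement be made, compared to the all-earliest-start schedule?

Early-start peak: d1:10  d2:10  d3:10  d4:10  d5:4  d6:4  d7:4  d8:0 ⇒ 10.
Leveled (T3@1, T4@4, T1@1, T2@5): d1:7  d2:7  d3:7  d4:7  d5:7  d6:7  d7:7  d8:3 ⇒ 7.
Reduction 10 − 7 = 3.

3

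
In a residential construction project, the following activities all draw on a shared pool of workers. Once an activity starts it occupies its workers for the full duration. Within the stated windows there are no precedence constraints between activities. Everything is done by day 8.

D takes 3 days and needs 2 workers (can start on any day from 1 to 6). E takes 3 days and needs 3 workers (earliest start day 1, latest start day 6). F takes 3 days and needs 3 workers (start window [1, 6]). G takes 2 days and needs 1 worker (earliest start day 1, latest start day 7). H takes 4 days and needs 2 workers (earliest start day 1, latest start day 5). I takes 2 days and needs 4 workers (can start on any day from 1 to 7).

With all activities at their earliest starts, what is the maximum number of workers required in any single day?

Early-start schedule: D@1, E@1, F@1, G@1, H@1, I@1.
Load per day: day 1: 15, day 2: 15, day 3: 10, day 4: 2, day 5: 0, day 6: 0, day 7: 0, day 8: 0.
Peak is 15.

15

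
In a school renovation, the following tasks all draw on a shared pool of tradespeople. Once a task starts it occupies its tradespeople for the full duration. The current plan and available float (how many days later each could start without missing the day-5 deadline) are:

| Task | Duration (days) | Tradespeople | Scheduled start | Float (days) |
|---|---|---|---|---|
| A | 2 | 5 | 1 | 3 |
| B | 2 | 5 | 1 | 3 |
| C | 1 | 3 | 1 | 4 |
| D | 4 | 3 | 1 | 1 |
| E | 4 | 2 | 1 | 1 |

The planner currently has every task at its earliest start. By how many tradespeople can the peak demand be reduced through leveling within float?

Early-start peak: d1:18  d2:15  d3:5  d4:5  d5:0 ⇒ 18.
Leveled (A@1, B@3, C@1, D@2, E@1): d1:10  d2:10  d3:10  d4:10  d5:3 ⇒ 10.
Reduction 18 − 10 = 8.

8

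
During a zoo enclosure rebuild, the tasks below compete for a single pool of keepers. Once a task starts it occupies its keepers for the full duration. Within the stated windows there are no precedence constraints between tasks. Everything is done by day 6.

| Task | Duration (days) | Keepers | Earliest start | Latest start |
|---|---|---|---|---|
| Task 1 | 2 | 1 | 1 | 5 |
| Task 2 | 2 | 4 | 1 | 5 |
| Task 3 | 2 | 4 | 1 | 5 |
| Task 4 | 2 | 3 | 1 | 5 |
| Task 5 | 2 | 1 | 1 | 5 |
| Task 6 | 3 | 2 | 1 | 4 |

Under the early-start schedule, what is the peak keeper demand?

Early-start schedule: Task 1@1, Task 2@1, Task 3@1, Task 4@1, Task 5@1, Task 6@1.
Load per day: day 1: 15, day 2: 15, day 3: 2, day 4: 0, day 5: 0, day 6: 0.
Peak is 15.

15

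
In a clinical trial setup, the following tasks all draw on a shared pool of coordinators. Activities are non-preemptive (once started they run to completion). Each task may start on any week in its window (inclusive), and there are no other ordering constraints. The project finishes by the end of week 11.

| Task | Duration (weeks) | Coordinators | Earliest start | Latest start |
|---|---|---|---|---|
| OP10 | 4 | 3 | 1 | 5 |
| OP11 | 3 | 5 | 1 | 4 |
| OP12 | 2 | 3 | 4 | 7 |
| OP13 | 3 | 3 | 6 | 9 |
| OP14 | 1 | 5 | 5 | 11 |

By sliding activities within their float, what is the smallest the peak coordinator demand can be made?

6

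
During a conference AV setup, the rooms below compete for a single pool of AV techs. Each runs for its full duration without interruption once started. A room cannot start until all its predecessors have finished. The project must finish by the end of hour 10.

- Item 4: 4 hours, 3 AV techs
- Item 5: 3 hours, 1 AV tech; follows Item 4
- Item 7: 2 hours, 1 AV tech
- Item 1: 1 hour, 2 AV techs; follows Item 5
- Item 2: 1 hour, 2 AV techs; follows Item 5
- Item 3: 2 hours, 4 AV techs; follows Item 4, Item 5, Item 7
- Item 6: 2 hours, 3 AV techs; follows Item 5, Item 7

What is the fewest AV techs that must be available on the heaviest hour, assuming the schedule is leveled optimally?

7

Early-start (Item 4@1, Item 5@5, Item 7@1, Item 1@8, Item 2@8, Item 3@8, Item 6@8) gives peak 11: h1:4  h2:4  h3:3  h4:3  h5:1  h6:1  h7:1  h8:11  h9:7  h10:0.
Shift Item 3→9.
Schedule Item 4@1, Item 5@5, Item 7@1, Item 1@8, Item 2@8, Item 3@9, Item 6@8: h1:4  h2:4  h3:3  h4:3  h5:1  h6:1  h7:1  h8:7  h9:7  h10:4 — peak 7.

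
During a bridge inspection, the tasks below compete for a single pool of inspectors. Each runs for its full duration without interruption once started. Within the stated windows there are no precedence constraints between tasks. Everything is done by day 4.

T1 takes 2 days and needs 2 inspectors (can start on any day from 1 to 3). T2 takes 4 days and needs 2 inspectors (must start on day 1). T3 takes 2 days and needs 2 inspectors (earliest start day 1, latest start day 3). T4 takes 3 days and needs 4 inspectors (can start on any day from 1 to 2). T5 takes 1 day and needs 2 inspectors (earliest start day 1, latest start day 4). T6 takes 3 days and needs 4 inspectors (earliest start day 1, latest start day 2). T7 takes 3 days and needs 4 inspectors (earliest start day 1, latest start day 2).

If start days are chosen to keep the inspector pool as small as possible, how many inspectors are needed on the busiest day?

Early-start (T1@1, T2@1, T3@1, T4@1, T5@1, T6@1, T7@1) gives peak 20: d1:20  d2:18  d3:14  d4:2.
Shift T3→3, T7→2.
Schedule T1@1, T2@1, T3@3, T4@1, T5@1, T6@1, T7@2: d1:14  d2:16  d3:16  d4:8 — peak 16.

16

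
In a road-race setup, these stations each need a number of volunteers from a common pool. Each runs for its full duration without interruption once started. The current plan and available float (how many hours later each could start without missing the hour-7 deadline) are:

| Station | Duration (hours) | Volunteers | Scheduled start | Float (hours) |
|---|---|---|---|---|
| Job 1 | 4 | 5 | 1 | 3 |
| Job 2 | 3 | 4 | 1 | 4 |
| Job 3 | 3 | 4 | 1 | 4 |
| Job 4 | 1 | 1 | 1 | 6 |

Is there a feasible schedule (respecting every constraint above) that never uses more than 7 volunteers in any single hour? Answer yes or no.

no

The minimum achievable peak is 8; 7 < 8, so no feasible schedule stays within the cap.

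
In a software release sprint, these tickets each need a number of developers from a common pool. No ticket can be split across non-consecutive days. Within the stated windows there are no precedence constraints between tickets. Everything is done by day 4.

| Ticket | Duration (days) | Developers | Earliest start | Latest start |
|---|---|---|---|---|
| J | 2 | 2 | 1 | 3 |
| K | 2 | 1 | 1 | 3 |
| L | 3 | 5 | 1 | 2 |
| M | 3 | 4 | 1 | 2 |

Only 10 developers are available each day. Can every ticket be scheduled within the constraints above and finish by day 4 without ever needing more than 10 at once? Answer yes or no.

The minimum achievable peak is 11; 10 < 11, so no feasible schedule stays within the cap.

no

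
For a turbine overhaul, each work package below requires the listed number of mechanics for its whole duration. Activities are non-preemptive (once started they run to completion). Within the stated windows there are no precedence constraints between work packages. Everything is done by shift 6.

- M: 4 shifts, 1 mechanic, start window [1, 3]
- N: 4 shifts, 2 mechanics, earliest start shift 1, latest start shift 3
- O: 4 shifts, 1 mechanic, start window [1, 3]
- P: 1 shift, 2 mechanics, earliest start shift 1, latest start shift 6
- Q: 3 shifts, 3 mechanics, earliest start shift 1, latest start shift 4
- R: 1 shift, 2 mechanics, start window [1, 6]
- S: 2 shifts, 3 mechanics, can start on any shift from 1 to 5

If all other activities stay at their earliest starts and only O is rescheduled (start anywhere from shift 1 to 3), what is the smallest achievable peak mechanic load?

O@1: s1:14  s2:10  s3:7  s4:4  s5:0  s6:0 → peak 14
O@2: s1:13  s2:10  s3:7  s4:4  s5:1  s6:0 → peak 13
O@3: s1:13  s2:9  s3:7  s4:4  s5:1  s6:1 → peak 13
Best is O@2, peak 13.

13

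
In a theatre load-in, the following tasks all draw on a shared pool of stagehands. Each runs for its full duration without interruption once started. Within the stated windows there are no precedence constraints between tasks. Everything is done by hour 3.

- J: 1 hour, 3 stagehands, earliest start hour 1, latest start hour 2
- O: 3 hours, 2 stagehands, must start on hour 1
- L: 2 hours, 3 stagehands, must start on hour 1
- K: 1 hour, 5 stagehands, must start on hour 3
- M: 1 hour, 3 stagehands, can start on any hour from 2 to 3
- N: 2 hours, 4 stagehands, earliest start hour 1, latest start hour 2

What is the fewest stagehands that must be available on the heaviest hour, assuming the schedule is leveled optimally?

12

Schedule J@1, O@1, L@1, K@3, M@2, N@1: h1:12  h2:12  h3:7 — peak 12.
No arrangement of the 8 feasible schedules does better.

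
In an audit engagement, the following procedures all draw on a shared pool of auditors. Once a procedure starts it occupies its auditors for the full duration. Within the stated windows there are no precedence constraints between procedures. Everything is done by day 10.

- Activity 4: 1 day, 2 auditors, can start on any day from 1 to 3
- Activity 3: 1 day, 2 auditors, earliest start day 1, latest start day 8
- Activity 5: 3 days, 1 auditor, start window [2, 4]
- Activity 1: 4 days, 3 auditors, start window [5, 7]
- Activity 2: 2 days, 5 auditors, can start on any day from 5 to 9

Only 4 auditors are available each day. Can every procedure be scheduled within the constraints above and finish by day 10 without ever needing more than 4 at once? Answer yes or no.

The minimum achievable peak is 5; 4 < 5, so no feasible schedule stays within the cap.

no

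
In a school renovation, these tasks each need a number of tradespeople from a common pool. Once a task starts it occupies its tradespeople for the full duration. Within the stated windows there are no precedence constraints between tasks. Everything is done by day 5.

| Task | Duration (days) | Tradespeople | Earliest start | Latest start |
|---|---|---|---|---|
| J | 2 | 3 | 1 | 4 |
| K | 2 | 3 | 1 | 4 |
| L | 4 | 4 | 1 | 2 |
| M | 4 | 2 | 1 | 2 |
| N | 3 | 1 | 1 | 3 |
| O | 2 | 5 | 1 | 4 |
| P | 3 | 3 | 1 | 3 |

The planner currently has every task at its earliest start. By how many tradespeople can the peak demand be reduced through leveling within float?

7

Early-start peak: d1:21  d2:21  d3:10  d4:6  d5:0 ⇒ 21.
Leveled (J@1, K@1, L@1, M@1, N@1, O@4, P@3): d1:13  d2:13  d3:10  d4:14  d5:8 ⇒ 14.
Reduction 21 − 14 = 7.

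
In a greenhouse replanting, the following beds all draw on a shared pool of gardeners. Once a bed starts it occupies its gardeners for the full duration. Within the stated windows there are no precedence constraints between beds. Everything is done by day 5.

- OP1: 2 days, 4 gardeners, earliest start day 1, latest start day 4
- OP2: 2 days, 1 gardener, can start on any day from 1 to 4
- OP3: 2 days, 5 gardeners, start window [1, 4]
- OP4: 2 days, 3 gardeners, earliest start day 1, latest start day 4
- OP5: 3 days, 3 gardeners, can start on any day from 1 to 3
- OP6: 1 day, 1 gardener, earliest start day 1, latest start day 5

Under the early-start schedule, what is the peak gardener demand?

Early-start schedule: OP1@1, OP2@1, OP3@1, OP4@1, OP5@1, OP6@1.
Load per day: day 1: 17, day 2: 16, day 3: 3, day 4: 0, day 5: 0.
Peak is 17.

17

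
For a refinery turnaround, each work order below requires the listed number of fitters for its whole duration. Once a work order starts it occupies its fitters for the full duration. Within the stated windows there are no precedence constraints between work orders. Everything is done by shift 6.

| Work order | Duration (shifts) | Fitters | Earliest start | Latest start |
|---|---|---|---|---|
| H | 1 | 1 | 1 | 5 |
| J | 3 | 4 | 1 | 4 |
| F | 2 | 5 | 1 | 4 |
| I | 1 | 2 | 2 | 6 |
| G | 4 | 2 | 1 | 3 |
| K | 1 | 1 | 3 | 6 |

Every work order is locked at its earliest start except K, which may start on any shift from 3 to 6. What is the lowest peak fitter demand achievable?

K@3: s1:12  s2:13  s3:7  s4:2  s5:0  s6:0 → peak 13
K@4: s1:12  s2:13  s3:6  s4:3  s5:0  s6:0 → peak 13
K@5: s1:12  s2:13  s3:6  s4:2  s5:1  s6:0 → peak 13
K@6: s1:12  s2:13  s3:6  s4:2  s5:0  s6:1 → peak 13
Best is K@3, peak 13.

13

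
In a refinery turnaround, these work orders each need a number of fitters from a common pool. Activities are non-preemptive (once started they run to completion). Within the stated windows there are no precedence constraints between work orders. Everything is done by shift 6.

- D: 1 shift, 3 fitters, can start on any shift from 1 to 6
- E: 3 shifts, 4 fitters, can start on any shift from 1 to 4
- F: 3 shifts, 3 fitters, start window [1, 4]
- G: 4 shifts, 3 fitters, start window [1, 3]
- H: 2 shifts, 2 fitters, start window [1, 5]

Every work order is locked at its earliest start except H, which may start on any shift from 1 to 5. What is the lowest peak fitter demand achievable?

H@1: s1:15  s2:12  s3:10  s4:3  s5:0  s6:0 → peak 15
H@2: s1:13  s2:12  s3:12  s4:3  s5:0  s6:0 → peak 13
H@3: s1:13  s2:10  s3:12  s4:5  s5:0  s6:0 → peak 13
H@4: s1:13  s2:10  s3:10  s4:5  s5:2  s6:0 → peak 13
H@5: s1:13  s2:10  s3:10  s4:3  s5:2  s6:2 → peak 13
Best is H@2, peak 13.

13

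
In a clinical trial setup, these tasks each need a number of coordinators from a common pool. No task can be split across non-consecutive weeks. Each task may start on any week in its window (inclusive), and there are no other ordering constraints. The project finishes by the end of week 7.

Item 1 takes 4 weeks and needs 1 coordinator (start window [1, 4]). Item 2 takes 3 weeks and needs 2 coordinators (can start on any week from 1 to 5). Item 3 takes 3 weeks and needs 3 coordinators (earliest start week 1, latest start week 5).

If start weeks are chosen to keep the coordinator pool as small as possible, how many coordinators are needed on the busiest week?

3

Early-start (Item 1@1, Item 2@1, Item 3@1) gives peak 6: w1:6  w2:6  w3:6  w4:1  w5:0  w6:0  w7:0.
Shift Item 3→5.
Schedule Item 1@1, Item 2@1, Item 3@5: w1:3  w2:3  w3:3  w4:1  w5:3  w6:3  w7:3 — peak 3.
Total coordinator-weeks = 19 over 7 weeks ⇒ peak ≥ ⌈19/7⌉ = 3, so 3 is optimal.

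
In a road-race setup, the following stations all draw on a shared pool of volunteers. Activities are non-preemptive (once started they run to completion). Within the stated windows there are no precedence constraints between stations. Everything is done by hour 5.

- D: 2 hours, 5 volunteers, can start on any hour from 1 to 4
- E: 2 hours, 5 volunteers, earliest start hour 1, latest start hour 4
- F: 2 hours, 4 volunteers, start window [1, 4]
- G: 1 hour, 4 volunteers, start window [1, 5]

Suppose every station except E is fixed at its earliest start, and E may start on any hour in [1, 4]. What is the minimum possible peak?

13

E@1: h1:18  h2:14  h3:0  h4:0  h5:0 → peak 18
E@2: h1:13  h2:14  h3:5  h4:0  h5:0 → peak 14
E@3: h1:13  h2:9  h3:5  h4:5  h5:0 → peak 13
E@4: h1:13  h2:9  h3:0  h4:5  h5:5 → peak 13
Best is E@3, peak 13.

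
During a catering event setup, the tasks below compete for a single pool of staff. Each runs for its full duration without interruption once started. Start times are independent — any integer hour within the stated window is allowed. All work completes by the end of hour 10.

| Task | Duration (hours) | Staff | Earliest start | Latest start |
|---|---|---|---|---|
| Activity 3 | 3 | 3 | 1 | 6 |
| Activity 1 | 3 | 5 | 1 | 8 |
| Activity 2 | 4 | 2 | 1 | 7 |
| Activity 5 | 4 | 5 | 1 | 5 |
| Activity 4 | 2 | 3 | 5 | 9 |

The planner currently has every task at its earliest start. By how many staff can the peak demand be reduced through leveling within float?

8

Early-start peak: h1:15  h2:15  h3:15  h4:7  h5:3  h6:3  h7:0  h8:0  h9:0  h10:0 ⇒ 15.
Leveled (Activity 3@5, Activity 1@8, Activity 2@1, Activity 5@1, Activity 4@5): h1:7  h2:7  h3:7  h4:7  h5:6  h6:6  h7:3  h8:5  h9:5  h10:5 ⇒ 7.
Reduction 15 − 7 = 8.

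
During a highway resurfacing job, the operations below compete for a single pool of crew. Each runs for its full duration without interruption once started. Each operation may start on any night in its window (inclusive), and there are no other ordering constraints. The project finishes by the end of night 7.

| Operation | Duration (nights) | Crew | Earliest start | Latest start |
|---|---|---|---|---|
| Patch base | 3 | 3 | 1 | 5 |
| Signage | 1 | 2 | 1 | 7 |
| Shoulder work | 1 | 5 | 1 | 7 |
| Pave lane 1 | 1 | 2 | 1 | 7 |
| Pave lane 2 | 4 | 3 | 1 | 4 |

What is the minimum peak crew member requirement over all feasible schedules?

Early-start (Patch base@1, Signage@1, Shoulder work@1, Pave lane 1@1, Pave lane 2@1) gives peak 15: n1:15  n2:6  n3:6  n4:3  n5:0  n6:0  n7:0.
Shift Shoulder work→6, Pave lane 1→4, Pave lane 2→2.
Schedule Patch base@1, Signage@1, Shoulder work@6, Pave lane 1@4, Pave lane 2@2: n1:5  n2:6  n3:6  n4:5  n5:3  n6:5  n7:0 — peak 6.

6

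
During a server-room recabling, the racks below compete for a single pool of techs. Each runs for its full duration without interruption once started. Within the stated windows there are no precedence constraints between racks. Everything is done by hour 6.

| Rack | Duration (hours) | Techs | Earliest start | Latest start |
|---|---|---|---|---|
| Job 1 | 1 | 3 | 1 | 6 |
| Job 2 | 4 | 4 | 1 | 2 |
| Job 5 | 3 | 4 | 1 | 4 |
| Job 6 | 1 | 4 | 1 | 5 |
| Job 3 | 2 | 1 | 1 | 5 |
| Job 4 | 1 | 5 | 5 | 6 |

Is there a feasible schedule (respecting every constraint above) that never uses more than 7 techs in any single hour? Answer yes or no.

no

The minimum achievable peak is 8; 7 < 8, so no feasible schedule stays within the cap.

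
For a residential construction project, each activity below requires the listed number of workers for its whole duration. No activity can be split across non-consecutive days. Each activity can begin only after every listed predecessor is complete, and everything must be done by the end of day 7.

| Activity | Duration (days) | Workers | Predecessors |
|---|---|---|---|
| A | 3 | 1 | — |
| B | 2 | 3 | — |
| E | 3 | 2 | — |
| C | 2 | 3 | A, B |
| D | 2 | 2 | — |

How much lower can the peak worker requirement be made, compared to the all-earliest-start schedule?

Early-start peak: d1:8  d2:8  d3:3  d4:3  d5:3  d6:0  d7:0 ⇒ 8.
Leveled (A@1, B@1, E@3, C@6, D@4): d1:4  d2:4  d3:3  d4:4  d5:4  d6:3  d7:3 ⇒ 4.
Reduction 8 − 4 = 4.

4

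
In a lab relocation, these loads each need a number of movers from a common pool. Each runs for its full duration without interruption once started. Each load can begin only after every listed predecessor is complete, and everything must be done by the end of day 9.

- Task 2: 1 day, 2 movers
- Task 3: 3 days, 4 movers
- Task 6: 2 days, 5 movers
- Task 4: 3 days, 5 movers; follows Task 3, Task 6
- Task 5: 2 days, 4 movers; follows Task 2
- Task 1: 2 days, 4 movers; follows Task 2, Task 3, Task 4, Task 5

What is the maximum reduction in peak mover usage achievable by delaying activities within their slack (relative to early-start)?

Early-start peak: d1:11  d2:13  d3:8  d4:5  d5:5  d6:5  d7:4  d8:4  d9:0 ⇒ 13.
Leveled (Task 2@1, Task 3@1, Task 6@2, Task 4@4, Task 5@4, Task 1@7): d1:6  d2:9  d3:9  d4:9  d5:9  d6:5  d7:4  d8:4  d9:0 ⇒ 9.
Reduction 13 − 9 = 4.

4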